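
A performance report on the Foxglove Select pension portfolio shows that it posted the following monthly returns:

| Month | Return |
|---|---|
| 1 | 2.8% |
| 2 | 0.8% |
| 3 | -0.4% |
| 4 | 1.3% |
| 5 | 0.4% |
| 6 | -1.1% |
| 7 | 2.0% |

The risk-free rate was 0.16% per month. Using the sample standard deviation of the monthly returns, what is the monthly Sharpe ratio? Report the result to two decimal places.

0.50

μ = (2.8 + 0.8 − 0.4 + 1.3 + 0.4 − 1.1 + 2) / 7 = 5.80 / 7 = 0.8286%
Σ(r − μ)² = 10.8943; sample σ = √(10.8943/6) = 1.3475%
Sharpe = (μ − rf) / σ = (0.8286 − 0.16) / 1.3475 = 0.6686 / 1.3475 = 0.4962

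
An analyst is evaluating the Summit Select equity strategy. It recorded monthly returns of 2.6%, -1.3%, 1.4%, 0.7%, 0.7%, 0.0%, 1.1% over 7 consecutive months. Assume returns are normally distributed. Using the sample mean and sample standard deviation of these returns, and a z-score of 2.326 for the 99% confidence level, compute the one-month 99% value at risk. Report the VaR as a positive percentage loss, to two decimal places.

r̄ = (2.6 − 1.3 + 1.4 + 0.7 + 0.7 + 0 + 1.1) / 7 = 5.20 / 7 = 0.7429%
Σ(r − r̄)² = (2.6 − 0.7429)² + (-1.3 − 0.7429)² + … = 8.7371
sample σ = √(8.7371 / 6) = √1.4562 = 1.2067%
VaR = −(r̄ − z·σ) = −(0.7429 − 2.326 × 1.2067) = −(-2.0639) = 2.0639%

2.06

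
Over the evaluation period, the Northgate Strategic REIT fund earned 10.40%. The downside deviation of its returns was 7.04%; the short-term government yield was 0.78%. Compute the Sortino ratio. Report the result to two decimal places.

Sortino = (Rp − Rf) / σd = (10.40% − 0.78%) / 7.04% = 9.62% / 7.04% = 1.3665

1.37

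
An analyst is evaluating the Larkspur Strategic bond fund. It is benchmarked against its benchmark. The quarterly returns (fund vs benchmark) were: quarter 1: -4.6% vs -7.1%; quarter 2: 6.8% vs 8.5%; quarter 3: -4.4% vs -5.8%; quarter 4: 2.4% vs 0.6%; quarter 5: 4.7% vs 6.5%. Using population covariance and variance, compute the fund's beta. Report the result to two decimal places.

r̄p = 0.9800%,  r̄m = 0.5400%
Cov = Σ(rp − r̄p)(rm − r̄m) / 5 = 29.0648
Var(rm) = Σ(rm − r̄m)² / 5 = 39.4904
β = Cov / Var = 29.0648 / 39.4904 = 0.7360

0.74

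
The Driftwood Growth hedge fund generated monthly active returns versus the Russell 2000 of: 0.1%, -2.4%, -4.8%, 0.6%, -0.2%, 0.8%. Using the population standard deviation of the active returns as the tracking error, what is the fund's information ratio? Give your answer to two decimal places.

μ = (0.1 − 2.4 − 4.8 + 0.6 − 0.2 + 0.8) / 6 = -5.90 / 6 = -0.9833%
Population std dev = √[24.0483 / 6] = 2.0020%
IR = μ / tracking error = -0.9833 / 2.0020 = -0.4912

-0.49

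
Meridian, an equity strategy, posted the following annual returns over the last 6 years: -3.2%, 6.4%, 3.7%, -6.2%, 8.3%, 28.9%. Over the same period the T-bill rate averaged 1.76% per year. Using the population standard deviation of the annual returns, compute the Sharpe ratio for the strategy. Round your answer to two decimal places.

r̄ = (-3.2 + 6.4 + 3.7 − 6.2 + 8.3 + 28.9) / 6 = 6.3167%
Σ(r − r̄)² = 768.0283; population σ = √(768.0283/6) = 11.3139%
Sharpe = (r̄ − rf) / σ = (6.3167 − 1.76) / 11.3139 = 4.5567 / 11.3139 = 0.4028

0.40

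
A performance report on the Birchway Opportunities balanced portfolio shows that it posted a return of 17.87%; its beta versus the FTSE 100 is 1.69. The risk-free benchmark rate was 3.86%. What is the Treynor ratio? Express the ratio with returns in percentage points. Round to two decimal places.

Treynor = (Rp − Rf) / β = (17.87% − 3.86%) / 1.69 = 14.01 / 1.69 = 8.2899

8.29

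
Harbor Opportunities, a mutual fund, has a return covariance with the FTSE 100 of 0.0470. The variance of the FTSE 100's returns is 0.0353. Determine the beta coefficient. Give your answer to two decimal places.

β = Cov(Rp, Rm) / Var(Rm) = 0.0470 / 0.0353 = 1.3314

1.33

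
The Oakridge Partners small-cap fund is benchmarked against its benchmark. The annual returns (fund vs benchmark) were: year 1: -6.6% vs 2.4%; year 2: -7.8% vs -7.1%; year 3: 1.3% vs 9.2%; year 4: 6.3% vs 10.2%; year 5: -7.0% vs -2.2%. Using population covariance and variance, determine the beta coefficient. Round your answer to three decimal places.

r̄p = -2.7600%,  r̄m = 2.5000%
Cov = Σ(rp − r̄p)(rm − r̄m) / 5 = 33.1320
Var(rm) = Σ(rm − r̄m)² / 5 = 43.6880
β = Cov / Var = 33.1320 / 43.6880 = 0.7584

0.758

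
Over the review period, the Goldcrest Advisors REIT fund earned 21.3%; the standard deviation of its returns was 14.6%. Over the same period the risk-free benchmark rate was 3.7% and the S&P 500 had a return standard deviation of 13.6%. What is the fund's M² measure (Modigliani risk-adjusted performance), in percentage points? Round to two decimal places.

20.09

Sharpe = (Rp − Rf) / σp = (21.3% − 3.7%) / 14.6% = 1.2055
M² = Rf + Sharpe × σm = 3.7% + 1.2055 × 13.6% = 20.0948%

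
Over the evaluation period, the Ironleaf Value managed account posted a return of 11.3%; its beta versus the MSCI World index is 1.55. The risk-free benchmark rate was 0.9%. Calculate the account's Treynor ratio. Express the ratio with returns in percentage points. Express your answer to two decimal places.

Treynor = (Rp − Rf) / β = (11.3% − 0.9%) / 1.55 = 10.40 / 1.55 = 6.7097

6.71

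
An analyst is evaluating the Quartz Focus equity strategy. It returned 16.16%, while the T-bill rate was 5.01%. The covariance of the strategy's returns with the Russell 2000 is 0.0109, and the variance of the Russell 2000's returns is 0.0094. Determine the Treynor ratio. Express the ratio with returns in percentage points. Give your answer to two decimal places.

9.62

β = Cov / Var = 0.0109 / 0.0094 = 1.1596
Treynor = (Rp − Rf) / β = (16.16% − 5.01%) / 1.1596 = 11.15 / 1.1596 = 9.6154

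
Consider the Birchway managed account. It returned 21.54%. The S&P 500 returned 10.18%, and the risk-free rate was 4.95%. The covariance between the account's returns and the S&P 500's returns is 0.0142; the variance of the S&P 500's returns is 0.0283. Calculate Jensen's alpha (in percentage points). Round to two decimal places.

β = Cov / Var = 0.0142 / 0.0283 = 0.5018
E[R] = Rf + β(Rm − Rf) = 4.95% + 0.5018 × (10.18% − 4.95%) = 7.5744%
α = Rp − E[R] = 21.54% − 7.5744% = 13.9656

13.97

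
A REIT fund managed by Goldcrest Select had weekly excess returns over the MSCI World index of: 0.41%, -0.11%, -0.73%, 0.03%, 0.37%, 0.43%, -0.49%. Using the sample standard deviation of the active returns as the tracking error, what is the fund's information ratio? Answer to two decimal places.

r̄ = (0.41 − 0.11 − 0.73 + 0.03 + 0.37 + 0.43 − 0.49) / 7 = -0.0129%
Σ(r − r̄)² = (0.41 − (-0.0129))² + (-0.11 − (-0.0129))² + … = 1.2747
σ = √[1.2747 / 6] = 0.4609%
IR = r̄ / tracking error = -0.0129 / 0.4609 = -0.0280

-0.03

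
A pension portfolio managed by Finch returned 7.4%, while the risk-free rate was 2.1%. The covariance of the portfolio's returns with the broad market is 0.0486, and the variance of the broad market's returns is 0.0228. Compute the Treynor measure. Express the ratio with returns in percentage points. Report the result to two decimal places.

β = Cov / Var = 0.0486 / 0.0228 = 2.1316
Treynor = (Rp − Rf) / β = (7.4% − 2.1%) / 2.1316 = 5.30 / 2.1316 = 2.4864

2.49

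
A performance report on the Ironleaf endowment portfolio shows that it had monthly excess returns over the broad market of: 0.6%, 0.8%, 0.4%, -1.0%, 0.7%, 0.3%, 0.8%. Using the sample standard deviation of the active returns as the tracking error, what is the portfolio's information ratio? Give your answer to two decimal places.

0.59

Mean return μ = 2.60 / 7 = 0.3714%
Sample σ = √[Σ(r − μ)² / 6] = √[2.4143 / 6] = √0.4024 = 0.6344%
IR = μ / tracking error = 0.3714 / 0.6344 = 0.5854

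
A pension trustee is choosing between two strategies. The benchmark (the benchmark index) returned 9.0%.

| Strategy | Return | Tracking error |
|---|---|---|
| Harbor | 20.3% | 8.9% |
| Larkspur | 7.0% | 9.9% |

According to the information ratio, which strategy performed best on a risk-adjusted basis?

Harbor: IR = (20.3% − 9.0%) / 8.9% = 1.270
Larkspur: IR = (7.0% − 9.0%) / 9.9% = -0.202
Highest: Harbor (1.270).

Harbor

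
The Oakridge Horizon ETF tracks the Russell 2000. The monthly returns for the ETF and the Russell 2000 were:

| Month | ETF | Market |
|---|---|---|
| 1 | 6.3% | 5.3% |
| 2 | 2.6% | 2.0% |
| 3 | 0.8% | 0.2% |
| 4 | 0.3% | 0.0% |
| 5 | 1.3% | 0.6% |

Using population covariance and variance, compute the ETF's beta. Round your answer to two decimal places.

1.10

r̄p = 2.2600%,  r̄m = 1.6200%
Cov = Σ(rp − r̄p)(rm − r̄m) / 5 = 4.2448
Var(rm) = Σ(rm − r̄m)² / 5 = 3.8736
β = Cov / Var = 4.2448 / 3.8736 = 1.0958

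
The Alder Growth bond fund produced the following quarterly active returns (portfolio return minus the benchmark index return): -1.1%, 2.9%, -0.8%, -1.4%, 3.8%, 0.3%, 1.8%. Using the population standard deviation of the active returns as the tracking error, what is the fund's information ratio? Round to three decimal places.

0.410

r̄ = (-1.1 + 2.9 − 0.8 − 1.4 + 3.8 + 0.3 + 1.8) / 7 = 5.50 / 7 = 0.7857%
Σ(r − r̄)² = 25.6686; population σ = √(25.6686/7) = 1.9149%
IR = r̄ / tracking error = 0.7857 / 1.9149 = 0.4103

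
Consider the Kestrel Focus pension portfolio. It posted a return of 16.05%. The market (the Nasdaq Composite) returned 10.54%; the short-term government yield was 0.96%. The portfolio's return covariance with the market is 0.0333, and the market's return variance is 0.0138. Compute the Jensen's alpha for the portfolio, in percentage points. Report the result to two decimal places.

-8.03

β = Cov / Var = 0.0333 / 0.0138 = 2.4130
E[R] = Rf + β(Rm − Rf) = 0.96% + 2.4130 × (10.54% − 0.96%) = 24.0765%
α = Rp − E[R] = 16.05% − 24.0765% = -8.0265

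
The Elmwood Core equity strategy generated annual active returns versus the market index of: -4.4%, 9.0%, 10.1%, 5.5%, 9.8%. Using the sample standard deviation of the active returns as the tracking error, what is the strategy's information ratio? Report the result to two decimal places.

0.98

r̄ = (-4.4 + 9 + 10.1 + 5.5 + 9.8) / 5 = 30.00 / 5 = 6.0000%
Sample std dev = √[148.6600 / 4] = 6.0963%
IR = r̄ / tracking error = 6.0000 / 6.0963 = 0.9842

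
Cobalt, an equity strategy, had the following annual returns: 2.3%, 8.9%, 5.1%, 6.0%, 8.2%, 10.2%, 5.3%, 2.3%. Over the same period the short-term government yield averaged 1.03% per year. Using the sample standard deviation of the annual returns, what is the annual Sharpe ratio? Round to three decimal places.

μ = (2.3 + 8.9 + 5.1 + 6 + 8.2 + 10.2 + 5.3 + 2.3) / 8 = 6.0375%
Σ(r − μ)² = (2.3 − 6.0375)² + (8.9 − 6.0375)² + (5.1 − 6.0375)² + … = 59.5588
σ = √[59.5588 / 7] = 2.9169%
Sharpe = (μ − rf) / σ = (6.0375 − 1.03) / 2.9169 = 5.0075 / 2.9169 = 1.7167

1.717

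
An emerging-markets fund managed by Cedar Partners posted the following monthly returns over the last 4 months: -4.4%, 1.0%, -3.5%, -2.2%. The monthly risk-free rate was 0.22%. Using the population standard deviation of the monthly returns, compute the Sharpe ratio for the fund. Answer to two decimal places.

Mean return r̄ = -9.10 / 4 = -2.2750%
Σ(r − r̄)² = (-4.4 − (-2.2750))² + (1 − (-2.2750))² + (-3.5 − (-2.2750))² + … = 16.7475
σ = √[16.7475 / 4] = 2.0462%
Sharpe = (r̄ − rf) / σ = (-2.2750 − 0.22) / 2.0462 = -2.4950 / 2.0462 = -1.2193

-1.22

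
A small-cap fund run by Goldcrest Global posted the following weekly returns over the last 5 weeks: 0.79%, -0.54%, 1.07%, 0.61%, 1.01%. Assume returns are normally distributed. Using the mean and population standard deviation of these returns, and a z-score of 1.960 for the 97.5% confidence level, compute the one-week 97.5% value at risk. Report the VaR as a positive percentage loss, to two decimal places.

r̄ = (0.79 − 0.54 + 1.07 + 0.61 + 1.01) / 5 = 0.5880%
Population σ = √[Σ(r − r̄)² / 5] = √[1.7241 / 5] = √0.3448 = 0.5872%
VaR = −(r̄ − z·σ) = −(0.5880 − 1.960 × 0.5872) = −(-0.5629) = 0.5629%

0.56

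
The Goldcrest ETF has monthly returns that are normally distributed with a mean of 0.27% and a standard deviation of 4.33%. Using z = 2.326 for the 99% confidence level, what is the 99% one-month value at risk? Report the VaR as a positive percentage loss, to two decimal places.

VaR (as % loss) = −(μ − z·σ) = −(0.27% − 2.326 × 4.33%) = −(-9.80158%) = 9.80158%

9.80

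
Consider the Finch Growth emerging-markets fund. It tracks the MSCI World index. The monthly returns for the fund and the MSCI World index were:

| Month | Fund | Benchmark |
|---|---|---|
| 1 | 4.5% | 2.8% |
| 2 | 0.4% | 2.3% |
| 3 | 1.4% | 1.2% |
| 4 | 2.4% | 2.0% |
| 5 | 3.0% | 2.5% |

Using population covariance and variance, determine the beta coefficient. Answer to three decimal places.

1.493

r̄p = 2.3400%,  r̄m = 2.1600%
Cov = Σ(rp − r̄p)(rm − r̄m) / 5 = 0.4456
Var(rm) = Σ(rm − r̄m)² / 5 = 0.2984
β = Cov / Var = 0.4456 / 0.2984 = 1.4933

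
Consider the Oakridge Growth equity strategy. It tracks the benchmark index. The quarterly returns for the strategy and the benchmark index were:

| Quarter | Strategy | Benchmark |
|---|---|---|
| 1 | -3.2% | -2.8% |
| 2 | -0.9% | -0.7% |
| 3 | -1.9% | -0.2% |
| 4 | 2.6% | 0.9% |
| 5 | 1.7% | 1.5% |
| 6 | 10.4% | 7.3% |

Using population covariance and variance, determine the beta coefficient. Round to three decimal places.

1.398

r̄p = 1.4500%,  r̄m = 1.0000%
Cov = Σ(rp − r̄p)(rm − r̄m) / 6 = 13.6800
Var(rm) = Σ(rm − r̄m)² / 6 = 9.7867
β = Cov / Var = 13.6800 / 9.7867 = 1.3978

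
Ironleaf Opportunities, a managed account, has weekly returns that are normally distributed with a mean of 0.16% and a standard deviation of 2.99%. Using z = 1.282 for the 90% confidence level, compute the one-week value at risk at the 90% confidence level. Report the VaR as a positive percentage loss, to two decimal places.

3.67

VaR (as % loss) = −(μ − z·σ) = −(0.16% − 1.282 × 2.99%) = −(-3.67318%) = 3.67318%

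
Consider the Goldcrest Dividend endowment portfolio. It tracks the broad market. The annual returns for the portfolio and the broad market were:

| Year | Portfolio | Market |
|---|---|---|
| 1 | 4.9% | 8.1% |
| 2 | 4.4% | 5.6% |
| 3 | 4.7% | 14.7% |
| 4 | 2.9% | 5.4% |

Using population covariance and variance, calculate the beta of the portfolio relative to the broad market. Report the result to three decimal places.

0.111

r̄p = 4.2250%,  r̄m = 8.4500%
Cov = Σ(rp − r̄p)(rm − r̄m) / 4 = 1.5688
Var(rm) = Σ(rm − r̄m)² / 4 = 14.1525
β = Cov / Var = 1.5688 / 14.1525 = 0.1108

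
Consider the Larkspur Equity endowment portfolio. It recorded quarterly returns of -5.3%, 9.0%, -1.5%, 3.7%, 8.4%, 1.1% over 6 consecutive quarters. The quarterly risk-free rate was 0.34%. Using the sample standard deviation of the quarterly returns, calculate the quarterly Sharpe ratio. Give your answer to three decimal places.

0.397

Mean return r̄ = 15.40 / 6 = 2.5667%
Σ(r − r̄)² = (-5.3 − 2.5667)² + (9 − 2.5667)² + (-1.5 − 2.5667)² + … = 157.2733
σ = √[157.2733 / 5] = 5.6084%
Sharpe = (r̄ − rf) / σ = (2.5667 − 0.34) / 5.6084 = 2.2267 / 5.6084 = 0.3970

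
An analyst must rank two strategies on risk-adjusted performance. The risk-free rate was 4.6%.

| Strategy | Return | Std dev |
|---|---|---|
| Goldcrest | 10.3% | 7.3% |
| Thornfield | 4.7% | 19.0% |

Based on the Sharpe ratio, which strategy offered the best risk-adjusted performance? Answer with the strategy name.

Goldcrest

Goldcrest: Sharpe ratio = (10.3% − 4.6%) / 7.3% = 0.781
Thornfield: Sharpe ratio = (4.7% − 4.6%) / 19.0% = 0.005
Highest: Goldcrest (0.781).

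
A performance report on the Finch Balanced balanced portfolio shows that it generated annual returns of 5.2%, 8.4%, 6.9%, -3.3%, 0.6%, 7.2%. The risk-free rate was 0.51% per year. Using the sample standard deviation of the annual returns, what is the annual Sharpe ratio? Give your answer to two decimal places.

μ = (5.2 + 8.4 + 6.9 − 3.3 + 0.6 + 7.2) / 6 = 4.1667%
Σ(r − μ)² = 104.1333; sample σ = √(104.1333/5) = 4.5636%
Sharpe = (μ − rf) / σ = (4.1667 − 0.51) / 4.5636 = 3.6567 / 4.5636 = 0.8013

0.80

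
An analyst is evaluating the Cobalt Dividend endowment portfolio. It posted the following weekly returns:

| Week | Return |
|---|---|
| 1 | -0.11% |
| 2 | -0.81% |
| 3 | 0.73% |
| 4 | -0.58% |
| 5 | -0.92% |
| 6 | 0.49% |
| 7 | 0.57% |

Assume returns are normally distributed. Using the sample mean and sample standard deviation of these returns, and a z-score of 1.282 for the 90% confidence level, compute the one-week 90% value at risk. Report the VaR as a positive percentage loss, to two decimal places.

0.98

r̄ = (-0.11 − 0.81 + 0.73 − 0.58 − 0.92 + 0.49 + 0.57) / 7 = -0.0900%
Sample std dev = √[2.8922 / 6] = 0.6943%
VaR = −(r̄ − z·σ) = −(-0.0900 − 1.282 × 0.6943) = −(-0.9801) = 0.9801%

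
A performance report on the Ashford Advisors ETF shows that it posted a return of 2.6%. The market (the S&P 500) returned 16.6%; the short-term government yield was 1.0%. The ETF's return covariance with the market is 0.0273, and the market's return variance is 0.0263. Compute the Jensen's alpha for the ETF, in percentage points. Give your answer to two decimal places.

β = Cov / Var = 0.0273 / 0.0263 = 1.0380
E[R] = Rf + β(Rm − Rf) = 1.0% + 1.0380 × (16.6% − 1.0%) = 17.1928%
α = Rp − E[R] = 2.6% − 17.1928% = -14.5928

-14.59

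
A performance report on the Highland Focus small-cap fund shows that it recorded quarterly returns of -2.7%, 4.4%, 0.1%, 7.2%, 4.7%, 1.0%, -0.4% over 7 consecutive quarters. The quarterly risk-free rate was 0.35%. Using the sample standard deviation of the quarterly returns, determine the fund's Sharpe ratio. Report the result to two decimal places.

0.49

r̄ = (-2.7 + 4.4 + 0.1 + 7.2 + 4.7 + 1 − 0.4) / 7 = 2.0429%
Σ(r − r̄)² = (-2.7 − 2.0429)² + (4.4 − 2.0429)² + (0.1 − 2.0429)² + … = 72.5371
sample σ = √(72.5371 / 6) = √12.0895 = 3.4770%
Sharpe = (r̄ − rf) / σ = (2.0429 − 0.35) / 3.4770 = 1.6929 / 3.4770 = 0.4869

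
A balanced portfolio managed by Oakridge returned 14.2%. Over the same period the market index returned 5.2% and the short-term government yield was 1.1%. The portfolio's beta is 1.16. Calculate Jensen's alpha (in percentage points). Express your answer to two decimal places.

8.34

CAPM expected return = Rf + β(Rm − Rf) = 1.1% + 1.16 × (5.2% − 1.1%) = 1.1 + 1.16 × 4.10 = 5.8560%
Jensen's α = Rp − E[R] = 14.2% − 5.8560% = 8.3440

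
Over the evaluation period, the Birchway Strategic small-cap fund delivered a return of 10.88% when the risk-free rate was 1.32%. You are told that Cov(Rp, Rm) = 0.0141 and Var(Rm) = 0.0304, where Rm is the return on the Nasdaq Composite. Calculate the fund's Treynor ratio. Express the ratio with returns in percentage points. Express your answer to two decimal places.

β = Cov / Var = 0.0141 / 0.0304 = 0.4638
Treynor = (Rp − Rf) / β = (10.88% − 1.32%) / 0.4638 = 9.56 / 0.4638 = 20.6123

20.61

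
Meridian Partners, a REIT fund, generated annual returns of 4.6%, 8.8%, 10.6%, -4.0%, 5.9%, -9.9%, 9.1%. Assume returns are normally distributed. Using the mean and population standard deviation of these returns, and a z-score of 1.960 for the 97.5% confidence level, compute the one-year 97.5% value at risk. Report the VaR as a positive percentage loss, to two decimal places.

10.32

Mean return r̄ = 25.10 / 7 = 3.5857%
Population std dev = √[352.5886 / 7] = 7.0972%
VaR = −(r̄ − z·σ) = −(3.5857 − 1.960 × 7.0972) = −(-10.3248) = 10.3248%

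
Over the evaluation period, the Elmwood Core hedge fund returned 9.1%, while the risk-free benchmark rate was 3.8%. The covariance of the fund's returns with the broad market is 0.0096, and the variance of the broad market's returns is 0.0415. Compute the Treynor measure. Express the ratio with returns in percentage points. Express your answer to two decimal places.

β = Cov / Var = 0.0096 / 0.0415 = 0.2313
Treynor = (Rp − Rf) / β = (9.1% − 3.8%) / 0.2313 = 5.30 / 0.2313 = 22.9140

22.91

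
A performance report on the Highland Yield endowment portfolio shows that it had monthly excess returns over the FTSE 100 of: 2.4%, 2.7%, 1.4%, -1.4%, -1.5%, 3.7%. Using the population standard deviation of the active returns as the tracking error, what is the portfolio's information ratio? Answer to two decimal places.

0.61

μ = (2.4 + 2.7 + 1.4 − 1.4 − 1.5 + 3.7) / 6 = 1.2167%
Σ(r − μ)² = (2.4 − 1.2167)² + (2.7 − 1.2167)² + (1.4 − 1.2167)² + … = 24.0283
population σ = √(24.0283 / 6) = √4.0047 = 2.0012%
IR = μ / tracking error = 1.2167 / 2.0012 = 0.6080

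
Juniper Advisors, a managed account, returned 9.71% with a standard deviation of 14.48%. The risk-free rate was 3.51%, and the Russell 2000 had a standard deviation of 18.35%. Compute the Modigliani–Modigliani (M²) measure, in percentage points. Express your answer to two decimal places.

11.37

Sharpe = (Rp − Rf) / σp = (9.71% − 3.51%) / 14.48% = 0.4282
M² = Rf + Sharpe × σm = 3.51% + 0.4282 × 18.35% = 11.3675%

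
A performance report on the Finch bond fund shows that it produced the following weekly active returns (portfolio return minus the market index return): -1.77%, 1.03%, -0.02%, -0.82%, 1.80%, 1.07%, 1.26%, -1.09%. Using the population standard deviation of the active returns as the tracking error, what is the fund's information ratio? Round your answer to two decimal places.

0.15

Mean return r̄ = 1.460 / 8 = 0.1825%
Population std dev = √[11.7608 / 8] = 1.2125%
IR = r̄ / tracking error = 0.1825 / 1.2125 = 0.1505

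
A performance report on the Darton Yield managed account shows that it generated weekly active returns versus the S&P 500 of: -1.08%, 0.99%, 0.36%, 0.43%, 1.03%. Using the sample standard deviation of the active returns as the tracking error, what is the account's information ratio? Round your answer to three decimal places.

r̄ = (-1.08 + 0.99 + 0.36 + 0.43 + 1.03) / 5 = 0.3460%
Σ(r − r̄)² = (-1.08 − 0.3460)² + (0.99 − 0.3460)² + … = 2.9233
sample σ = √(2.9233 / 4) = √0.7308 = 0.8549%
IR = r̄ / tracking error = 0.3460 / 0.8549 = 0.4047

0.405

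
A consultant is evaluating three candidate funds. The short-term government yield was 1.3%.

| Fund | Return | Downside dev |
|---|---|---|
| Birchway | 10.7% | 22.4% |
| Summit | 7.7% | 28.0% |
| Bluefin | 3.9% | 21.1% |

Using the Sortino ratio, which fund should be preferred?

Birchway: Sortino ratio = (10.7% − 1.3%) / 22.4% = 0.420
Summit: Sortino ratio = (7.7% − 1.3%) / 28.0% = 0.229
Bluefin: Sortino ratio = (3.9% − 1.3%) / 21.1% = 0.123
Highest: Birchway (0.420).

Birchway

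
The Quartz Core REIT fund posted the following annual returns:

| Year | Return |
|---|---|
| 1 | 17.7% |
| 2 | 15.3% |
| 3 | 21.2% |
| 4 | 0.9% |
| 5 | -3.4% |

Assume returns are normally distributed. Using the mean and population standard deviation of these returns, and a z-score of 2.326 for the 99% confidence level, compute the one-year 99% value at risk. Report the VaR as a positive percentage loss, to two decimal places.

μ = (17.7 + 15.3 + 21.2 + 0.9 − 3.4) / 5 = 10.3400%
Population std dev = √[474.6120 / 5] = 9.7428%
VaR = −(μ − z·σ) = −(10.3400 − 2.326 × 9.7428) = −(-12.3218) = 12.3218%

12.32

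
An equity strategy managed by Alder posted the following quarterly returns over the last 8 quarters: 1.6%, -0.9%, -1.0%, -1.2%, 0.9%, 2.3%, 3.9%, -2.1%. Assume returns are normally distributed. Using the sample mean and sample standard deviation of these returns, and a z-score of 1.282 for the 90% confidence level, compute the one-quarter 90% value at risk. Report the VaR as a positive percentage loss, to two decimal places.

2.22

Mean return r̄ = 3.50 / 8 = 0.4375%
Σ(r − r̄)² = (1.6 − 0.4375)² + (-0.9 − 0.4375)² + (-1 − 0.4375)² + … = 29.9988
sample σ = √(29.9988 / 7) = √4.2855 = 2.0701%
VaR = −(r̄ − z·σ) = −(0.4375 − 1.282 × 2.0701) = −(-2.2164) = 2.2164%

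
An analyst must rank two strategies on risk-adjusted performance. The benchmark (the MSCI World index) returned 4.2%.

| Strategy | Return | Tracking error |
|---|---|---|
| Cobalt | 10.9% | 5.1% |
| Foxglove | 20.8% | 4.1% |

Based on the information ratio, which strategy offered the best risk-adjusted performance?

Cobalt: IR = (10.9% − 4.2%) / 5.1% = 1.314
Foxglove: IR = (20.8% − 4.2%) / 4.1% = 4.049
Highest: Foxglove (4.049).

Foxglove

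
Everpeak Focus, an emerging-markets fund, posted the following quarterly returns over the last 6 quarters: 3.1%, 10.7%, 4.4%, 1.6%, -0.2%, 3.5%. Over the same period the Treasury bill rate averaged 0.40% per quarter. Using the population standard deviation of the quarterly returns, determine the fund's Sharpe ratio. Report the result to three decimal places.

Mean return r̄ = 23.10 / 6 = 3.8500%
Population σ = √[Σ(r − r̄)² / 6] = √[69.3750 / 6] = √11.5625 = 3.4004%
Sharpe = (r̄ − rf) / σ = (3.8500 − 0.4) / 3.4004 = 3.4500 / 3.4004 = 1.0146

1.015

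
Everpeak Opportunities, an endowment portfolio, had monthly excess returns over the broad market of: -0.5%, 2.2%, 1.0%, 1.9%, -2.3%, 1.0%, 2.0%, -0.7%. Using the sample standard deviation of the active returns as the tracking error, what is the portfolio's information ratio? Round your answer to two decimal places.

0.36

r̄ = (-0.5 + 2.2 + 1 + 1.9 − 2.3 + 1 + 2 − 0.7) / 8 = 4.60 / 8 = 0.5750%
Sample σ = √[Σ(r − r̄)² / 7] = √[17.8350 / 7] = √2.5479 = 1.5962%
IR = r̄ / tracking error = 0.5750 / 1.5962 = 0.3602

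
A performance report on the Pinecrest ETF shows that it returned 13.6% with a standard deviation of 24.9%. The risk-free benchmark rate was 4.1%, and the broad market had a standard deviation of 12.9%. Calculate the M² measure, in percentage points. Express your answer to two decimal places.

Sharpe = (Rp − Rf) / σp = (13.6% − 4.1%) / 24.9% = 0.3815
M² = Rf + Sharpe × σm = 4.1% + 0.3815 × 12.9% = 9.0214%

9.02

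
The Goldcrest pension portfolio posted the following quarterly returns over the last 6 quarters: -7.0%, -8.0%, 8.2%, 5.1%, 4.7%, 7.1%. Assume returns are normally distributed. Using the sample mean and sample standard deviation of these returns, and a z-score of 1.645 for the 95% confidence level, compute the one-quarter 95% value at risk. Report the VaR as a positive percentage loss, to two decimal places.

μ = (-7 − 8 + 8.2 + 5.1 + 4.7 + 7.1) / 6 = 1.6833%
Sample σ = √[Σ(r − μ)² / 5] = √[261.7483 / 5] = √52.3497 = 7.2353%
VaR = −(μ − z·σ) = −(1.6833 − 1.645 × 7.2353) = −(-10.2188) = 10.2188%

10.22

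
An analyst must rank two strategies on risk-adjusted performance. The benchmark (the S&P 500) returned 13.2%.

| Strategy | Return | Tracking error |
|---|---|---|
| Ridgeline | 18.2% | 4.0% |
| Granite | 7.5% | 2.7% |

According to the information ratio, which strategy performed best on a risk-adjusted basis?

Ridgeline: IR = (18.2% − 13.2%) / 4.0% = 1.250
Granite: IR = (7.5% − 13.2%) / 2.7% = -2.111
Highest: Ridgeline (1.250).

Ridgeline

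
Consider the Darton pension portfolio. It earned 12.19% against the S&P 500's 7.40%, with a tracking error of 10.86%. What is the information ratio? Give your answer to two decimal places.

IR = (Rp − Rb) / TE = (12.19% − 7.40%) / 10.86% = 4.79% / 10.86% = 0.4411

0.44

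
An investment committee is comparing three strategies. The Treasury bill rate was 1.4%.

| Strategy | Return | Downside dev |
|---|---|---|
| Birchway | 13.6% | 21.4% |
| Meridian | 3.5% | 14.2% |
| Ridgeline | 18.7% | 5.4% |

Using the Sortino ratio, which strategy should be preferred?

Ridgeline

Birchway: Sortino ratio = (13.6% − 1.4%) / 21.4% = 0.570
Meridian: Sortino ratio = (3.5% − 1.4%) / 14.2% = 0.148
Ridgeline: Sortino ratio = (18.7% − 1.4%) / 5.4% = 3.204
Highest: Ridgeline (3.204).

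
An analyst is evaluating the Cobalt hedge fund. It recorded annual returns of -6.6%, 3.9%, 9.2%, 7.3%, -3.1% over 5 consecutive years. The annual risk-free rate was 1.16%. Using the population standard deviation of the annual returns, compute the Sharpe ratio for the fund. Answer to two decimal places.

0.16

μ = (-6.6 + 3.9 + 9.2 + 7.3 − 3.1) / 5 = 10.70 / 5 = 2.1400%
Σ(r − μ)² = 183.4120; population σ = √(183.4120/5) = 6.0566%
Sharpe = (μ − rf) / σ = (2.1400 − 1.16) / 6.0566 = 0.9800 / 6.0566 = 0.1618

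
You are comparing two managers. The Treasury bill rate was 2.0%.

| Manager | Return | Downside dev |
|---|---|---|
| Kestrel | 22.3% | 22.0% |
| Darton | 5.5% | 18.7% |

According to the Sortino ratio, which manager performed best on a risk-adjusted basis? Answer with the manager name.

Kestrel

Kestrel: Sortino ratio = (22.3% − 2.0%) / 22.0% = 0.923
Darton: Sortino ratio = (5.5% − 2.0%) / 18.7% = 0.187
Highest: Kestrel (0.923).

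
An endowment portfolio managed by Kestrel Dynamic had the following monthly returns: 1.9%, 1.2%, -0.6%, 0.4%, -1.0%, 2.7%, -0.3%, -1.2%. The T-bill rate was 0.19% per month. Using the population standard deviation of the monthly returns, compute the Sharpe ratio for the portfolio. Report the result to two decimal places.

r̄ = (1.9 + 1.2 − 0.6 + 0.4 − 1 + 2.7 − 0.3 − 1.2) / 8 = 0.3875%
Population σ = √[Σ(r − r̄)² / 8] = √[14.1888 / 8] = √1.7736 = 1.3318%
Sharpe = (r̄ − rf) / σ = (0.3875 − 0.19) / 1.3318 = 0.1975 / 1.3318 = 0.1483

0.15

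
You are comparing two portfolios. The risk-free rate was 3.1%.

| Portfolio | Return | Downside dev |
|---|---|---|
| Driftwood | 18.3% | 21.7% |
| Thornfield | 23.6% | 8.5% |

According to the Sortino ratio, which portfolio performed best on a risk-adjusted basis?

Thornfield

Driftwood: Sortino ratio = (18.3% − 3.1%) / 21.7% = 0.700
Thornfield: Sortino ratio = (23.6% − 3.1%) / 8.5% = 2.412
Highest: Thornfield (2.412).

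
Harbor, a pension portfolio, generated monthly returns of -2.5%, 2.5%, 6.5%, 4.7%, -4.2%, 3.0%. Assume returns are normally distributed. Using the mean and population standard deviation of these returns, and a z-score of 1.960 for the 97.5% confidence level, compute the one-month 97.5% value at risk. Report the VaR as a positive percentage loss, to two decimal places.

5.79

r̄ = (-2.5 + 2.5 + 6.5 + 4.7 − 4.2 + 3) / 6 = 1.6667%
Σ(r − r̄)² = 86.8133; population σ = √(86.8133/6) = 3.8038%
VaR = −(r̄ − z·σ) = −(1.6667 − 1.960 × 3.8038) = −(-5.7887) = 5.7887%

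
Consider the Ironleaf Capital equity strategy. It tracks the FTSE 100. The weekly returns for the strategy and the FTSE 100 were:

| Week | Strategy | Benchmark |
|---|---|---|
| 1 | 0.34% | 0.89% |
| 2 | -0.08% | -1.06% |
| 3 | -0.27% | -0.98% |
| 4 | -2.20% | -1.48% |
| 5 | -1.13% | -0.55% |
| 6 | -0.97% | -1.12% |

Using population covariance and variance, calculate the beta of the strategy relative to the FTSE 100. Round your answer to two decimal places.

r̄p = -0.7183%,  r̄m = -0.7167%
Cov = Σ(rp − r̄p)(rm − r̄m) / 6 = 0.4212
Var(rm) = Σ(rm − r̄m)² / 6 = 0.5903
β = Cov / Var = 0.4212 / 0.5903 = 0.7135

0.71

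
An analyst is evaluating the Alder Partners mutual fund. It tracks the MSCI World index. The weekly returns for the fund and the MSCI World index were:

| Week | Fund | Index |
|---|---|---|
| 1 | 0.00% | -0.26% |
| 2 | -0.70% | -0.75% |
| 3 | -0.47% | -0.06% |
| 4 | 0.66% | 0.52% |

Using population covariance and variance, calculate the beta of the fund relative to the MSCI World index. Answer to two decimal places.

r̄p = -0.1275%,  r̄m = -0.1375%
Cov = Σ(rp − r̄p)(rm − r̄m) / 4 = 0.2066
Var(rm) = Σ(rm − r̄m)² / 4 = 0.2071
β = Cov / Var = 0.2066 / 0.2071 = 0.9976

1.00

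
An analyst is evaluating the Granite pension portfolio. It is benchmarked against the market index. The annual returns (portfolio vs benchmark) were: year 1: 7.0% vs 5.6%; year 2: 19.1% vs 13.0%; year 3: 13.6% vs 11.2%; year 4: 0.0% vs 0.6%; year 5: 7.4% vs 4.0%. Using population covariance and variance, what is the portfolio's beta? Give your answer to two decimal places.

r̄p = 9.4200%,  r̄m = 6.8800%
Cov = Σ(rp − r̄p)(rm − r̄m) / 5 = 29.0744
Var(rm) = Σ(rm − r̄m)² / 5 = 21.0976
β = Cov / Var = 29.0744 / 21.0976 = 1.3781

1.38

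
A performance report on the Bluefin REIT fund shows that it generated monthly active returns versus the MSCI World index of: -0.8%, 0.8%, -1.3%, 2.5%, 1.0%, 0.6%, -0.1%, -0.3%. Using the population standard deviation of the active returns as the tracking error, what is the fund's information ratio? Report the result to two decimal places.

r̄ = (-0.8 + 0.8 − 1.3 + 2.5 + 1 + 0.6 − 0.1 − 0.3) / 8 = 0.3000%
Population std dev = √[9.9600 / 8] = 1.1158%
IR = r̄ / tracking error = 0.3000 / 1.1158 = 0.2689

0.27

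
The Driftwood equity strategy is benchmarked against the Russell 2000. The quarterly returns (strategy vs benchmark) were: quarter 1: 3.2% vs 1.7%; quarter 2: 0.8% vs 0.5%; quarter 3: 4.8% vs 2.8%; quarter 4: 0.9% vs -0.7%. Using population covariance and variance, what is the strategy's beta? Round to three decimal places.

1.201

r̄p = 2.4250%,  r̄m = 1.0750%
Cov = Σ(rp − r̄p)(rm − r̄m) / 4 = 2.0556
Var(rm) = Σ(rm − r̄m)² / 4 = 1.7119
β = Cov / Var = 2.0556 / 1.7119 = 1.2008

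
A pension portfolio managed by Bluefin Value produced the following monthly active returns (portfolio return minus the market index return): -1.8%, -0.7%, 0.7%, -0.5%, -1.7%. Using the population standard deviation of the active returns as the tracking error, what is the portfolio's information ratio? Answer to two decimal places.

-0.88

μ = (-1.8 − 0.7 + 0.7 − 0.5 − 1.7) / 5 = -0.8000%
Population std dev = √[4.1600 / 5] = 0.9121%
IR = μ / tracking error = -0.8000 / 0.9121 = -0.8771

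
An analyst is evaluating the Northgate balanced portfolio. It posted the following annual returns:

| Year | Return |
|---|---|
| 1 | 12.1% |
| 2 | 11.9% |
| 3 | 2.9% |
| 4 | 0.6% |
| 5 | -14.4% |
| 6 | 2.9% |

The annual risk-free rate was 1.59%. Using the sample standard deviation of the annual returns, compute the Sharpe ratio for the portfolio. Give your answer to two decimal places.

0.11

μ = (12.1 + 11.9 + 2.9 + 0.6 − 14.4 + 2.9) / 6 = 2.6667%
Σ(r − μ)² = (12.1 − 2.6667)² + (11.9 − 2.6667)² + (2.9 − 2.6667)² + … = 469.8933
σ = √[469.8933 / 5] = 9.6943%
Sharpe = (μ − rf) / σ = (2.6667 − 1.59) / 9.6943 = 1.0767 / 9.6943 = 0.1111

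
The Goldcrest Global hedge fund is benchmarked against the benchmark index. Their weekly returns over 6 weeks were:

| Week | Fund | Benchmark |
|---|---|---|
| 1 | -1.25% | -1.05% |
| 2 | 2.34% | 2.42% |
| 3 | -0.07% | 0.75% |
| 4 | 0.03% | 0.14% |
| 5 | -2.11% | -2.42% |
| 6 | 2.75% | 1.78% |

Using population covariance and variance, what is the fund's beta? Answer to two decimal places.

1.02

r̄p = 0.2817%,  r̄m = 0.2700%
Cov = Σ(rp − r̄p)(rm − r̄m) / 6 = 2.7453
Var(rm) = Σ(rm − r̄m)² / 6 = 2.6881
β = Cov / Var = 2.7453 / 2.6881 = 1.0213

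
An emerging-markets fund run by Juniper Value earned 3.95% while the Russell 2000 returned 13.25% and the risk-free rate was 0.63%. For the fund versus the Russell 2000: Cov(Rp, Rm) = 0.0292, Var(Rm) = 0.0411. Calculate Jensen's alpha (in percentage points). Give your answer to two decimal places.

-5.65

β = Cov / Var = 0.0292 / 0.0411 = 0.7105
E[R] = Rf + β(Rm − Rf) = 0.63% + 0.7105 × (13.25% − 0.63%) = 9.5965%
α = Rp − E[R] = 3.95% − 9.5965% = -5.6465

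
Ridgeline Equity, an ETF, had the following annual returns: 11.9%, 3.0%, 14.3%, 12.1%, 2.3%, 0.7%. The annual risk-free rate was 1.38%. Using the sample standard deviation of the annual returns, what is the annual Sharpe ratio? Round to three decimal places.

r̄ = (11.9 + 3 + 14.3 + 12.1 + 2.3 + 0.7) / 6 = 7.3833%
Σ(r − r̄)² = (11.9 − 7.3833)² + (3 − 7.3833)² + (14.3 − 7.3833)² + … = 180.2083
sample σ = √(180.2083 / 5) = √36.0417 = 6.0035%
Sharpe = (r̄ − rf) / σ = (7.3833 − 1.38) / 6.0035 = 6.0033 / 6.0035 = 1.0000

1.000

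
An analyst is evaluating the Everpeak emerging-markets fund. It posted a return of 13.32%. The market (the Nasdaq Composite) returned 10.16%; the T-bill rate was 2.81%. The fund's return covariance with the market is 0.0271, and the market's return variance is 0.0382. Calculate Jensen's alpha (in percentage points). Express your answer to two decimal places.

5.30

β = Cov / Var = 0.0271 / 0.0382 = 0.7094
E[R] = Rf + β(Rm − Rf) = 2.81% + 0.7094 × (10.16% − 2.81%) = 8.0241%
α = Rp − E[R] = 13.32% − 8.0241% = 5.2959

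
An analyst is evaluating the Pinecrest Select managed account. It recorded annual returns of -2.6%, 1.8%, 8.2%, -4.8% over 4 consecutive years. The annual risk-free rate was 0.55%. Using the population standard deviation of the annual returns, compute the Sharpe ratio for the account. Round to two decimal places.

0.02

r̄ = (-2.6 + 1.8 + 8.2 − 4.8) / 4 = 0.6500%
Σ(r − r̄)² = (-2.6 − 0.6500)² + (1.8 − 0.6500)² + … = 98.5900
σ = √[98.5900 / 4] = 4.9646%
Sharpe = (r̄ − rf) / σ = (0.6500 − 0.55) / 4.9646 = 0.1000 / 4.9646 = 0.0201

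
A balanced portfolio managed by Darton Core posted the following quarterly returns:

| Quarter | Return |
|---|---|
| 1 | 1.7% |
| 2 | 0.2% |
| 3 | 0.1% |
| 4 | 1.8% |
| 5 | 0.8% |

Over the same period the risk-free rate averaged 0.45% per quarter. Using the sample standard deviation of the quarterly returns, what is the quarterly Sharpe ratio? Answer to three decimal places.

0.584

r̄ = (1.7 + 0.2 + 0.1 + 1.8 + 0.8) / 5 = 0.9200%
Σ(r − r̄)² = (1.7 − 0.9200)² + (0.2 − 0.9200)² + … = 2.5880
sample σ = √(2.5880 / 4) = √0.6470 = 0.8044%
Sharpe = (r̄ − rf) / σ = (0.9200 − 0.45) / 0.8044 = 0.4700 / 0.8044 = 0.5843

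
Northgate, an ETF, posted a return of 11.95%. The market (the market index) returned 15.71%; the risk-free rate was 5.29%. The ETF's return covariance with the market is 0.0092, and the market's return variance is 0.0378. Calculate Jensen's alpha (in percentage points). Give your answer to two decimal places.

β = Cov / Var = 0.0092 / 0.0378 = 0.2434
E[R] = Rf + β(Rm − Rf) = 5.29% + 0.2434 × (15.71% − 5.29%) = 7.8262%
α = Rp − E[R] = 11.95% − 7.8262% = 4.1238

4.12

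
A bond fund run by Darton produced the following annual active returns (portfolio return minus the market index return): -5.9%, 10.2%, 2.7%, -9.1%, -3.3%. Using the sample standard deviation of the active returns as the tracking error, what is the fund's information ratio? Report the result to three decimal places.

r̄ = (-5.9 + 10.2 + 2.7 − 9.1 − 3.3) / 5 = -1.0800%
Σ(r − r̄)² = (-5.9 − (-1.0800))² + (10.2 − (-1.0800))² + (2.7 − (-1.0800))² + … = 234.0080
σ = √[234.0080 / 4] = 7.6487%
IR = r̄ / tracking error = -1.0800 / 7.6487 = -0.1412

-0.141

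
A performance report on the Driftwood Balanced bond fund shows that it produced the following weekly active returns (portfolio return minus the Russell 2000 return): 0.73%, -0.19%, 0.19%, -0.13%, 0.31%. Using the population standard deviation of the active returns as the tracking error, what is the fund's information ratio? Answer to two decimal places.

Mean return μ = 0.910 / 5 = 0.1820%
Σ(r − μ)² = 0.5525; population σ = √(0.5525/5) = 0.3324%
IR = μ / tracking error = 0.1820 / 0.3324 = 0.5475

0.55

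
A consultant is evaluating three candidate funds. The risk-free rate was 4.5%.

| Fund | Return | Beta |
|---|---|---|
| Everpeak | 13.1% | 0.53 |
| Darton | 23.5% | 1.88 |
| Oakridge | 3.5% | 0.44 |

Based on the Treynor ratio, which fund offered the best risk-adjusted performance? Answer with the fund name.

Everpeak

Everpeak: Treynor = (13.1% − 4.5%) / 0.53 = 16.226
Darton: Treynor = (23.5% − 4.5%) / 1.88 = 10.106
Oakridge: Treynor = (3.5% − 4.5%) / 0.44 = -2.273
Highest: Everpeak (16.226).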